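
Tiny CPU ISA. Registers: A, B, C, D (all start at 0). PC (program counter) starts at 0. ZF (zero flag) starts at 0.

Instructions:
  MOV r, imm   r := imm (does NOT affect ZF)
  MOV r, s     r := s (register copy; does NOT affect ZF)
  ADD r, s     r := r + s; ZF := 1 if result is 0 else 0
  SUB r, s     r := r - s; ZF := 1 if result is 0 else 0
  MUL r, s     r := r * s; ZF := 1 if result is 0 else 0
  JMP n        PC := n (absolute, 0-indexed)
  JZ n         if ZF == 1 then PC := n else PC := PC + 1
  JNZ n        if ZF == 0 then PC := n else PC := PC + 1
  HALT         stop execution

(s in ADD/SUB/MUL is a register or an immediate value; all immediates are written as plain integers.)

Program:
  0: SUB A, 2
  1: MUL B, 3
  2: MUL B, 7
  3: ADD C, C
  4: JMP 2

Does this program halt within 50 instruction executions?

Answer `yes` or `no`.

Step 1: PC=0 exec 'SUB A, 2'. After: A=-2 B=0 C=0 D=0 ZF=0 PC=1
Step 2: PC=1 exec 'MUL B, 3'. After: A=-2 B=0 C=0 D=0 ZF=1 PC=2
Step 3: PC=2 exec 'MUL B, 7'. After: A=-2 B=0 C=0 D=0 ZF=1 PC=3
Step 4: PC=3 exec 'ADD C, C'. After: A=-2 B=0 C=0 D=0 ZF=1 PC=4
Step 5: PC=4 exec 'JMP 2'. After: A=-2 B=0 C=0 D=0 ZF=1 PC=2
State after step 5 equals state after step 2: the program is in a cycle of length 3 and will never halt.

Answer: no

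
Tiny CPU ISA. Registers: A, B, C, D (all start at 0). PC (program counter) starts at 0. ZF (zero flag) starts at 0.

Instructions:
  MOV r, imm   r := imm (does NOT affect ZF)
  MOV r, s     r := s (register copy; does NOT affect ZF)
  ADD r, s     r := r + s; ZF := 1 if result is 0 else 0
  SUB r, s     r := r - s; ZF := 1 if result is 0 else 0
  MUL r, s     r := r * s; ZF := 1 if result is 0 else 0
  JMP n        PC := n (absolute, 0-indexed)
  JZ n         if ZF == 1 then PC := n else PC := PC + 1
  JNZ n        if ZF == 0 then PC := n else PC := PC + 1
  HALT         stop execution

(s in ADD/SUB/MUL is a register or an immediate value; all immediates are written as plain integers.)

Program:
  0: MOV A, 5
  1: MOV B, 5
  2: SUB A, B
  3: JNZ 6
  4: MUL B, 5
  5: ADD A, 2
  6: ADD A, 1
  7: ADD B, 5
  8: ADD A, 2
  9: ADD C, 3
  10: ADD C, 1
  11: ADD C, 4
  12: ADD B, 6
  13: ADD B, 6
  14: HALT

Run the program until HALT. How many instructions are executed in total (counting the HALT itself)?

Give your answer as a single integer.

Step 1: PC=0 exec 'MOV A, 5'. After: A=5 B=0 C=0 D=0 ZF=0 PC=1
Step 2: PC=1 exec 'MOV B, 5'. After: A=5 B=5 C=0 D=0 ZF=0 PC=2
Step 3: PC=2 exec 'SUB A, B'. After: A=0 B=5 C=0 D=0 ZF=1 PC=3
Step 4: PC=3 exec 'JNZ 6'. After: A=0 B=5 C=0 D=0 ZF=1 PC=4
Step 5: PC=4 exec 'MUL B, 5'. After: A=0 B=25 C=0 D=0 ZF=0 PC=5
Step 6: PC=5 exec 'ADD A, 2'. After: A=2 B=25 C=0 D=0 ZF=0 PC=6
Step 7: PC=6 exec 'ADD A, 1'. After: A=3 B=25 C=0 D=0 ZF=0 PC=7
Step 8: PC=7 exec 'ADD B, 5'. After: A=3 B=30 C=0 D=0 ZF=0 PC=8
Step 9: PC=8 exec 'ADD A, 2'. After: A=5 B=30 C=0 D=0 ZF=0 PC=9
Step 10: PC=9 exec 'ADD C, 3'. After: A=5 B=30 C=3 D=0 ZF=0 PC=10
Step 11: PC=10 exec 'ADD C, 1'. After: A=5 B=30 C=4 D=0 ZF=0 PC=11
Step 12: PC=11 exec 'ADD C, 4'. After: A=5 B=30 C=8 D=0 ZF=0 PC=12
Step 13: PC=12 exec 'ADD B, 6'. After: A=5 B=36 C=8 D=0 ZF=0 PC=13
Step 14: PC=13 exec 'ADD B, 6'. After: A=5 B=42 C=8 D=0 ZF=0 PC=14
Step 15: PC=14 exec 'HALT'. After: A=5 B=42 C=8 D=0 ZF=0 PC=14 HALTED
Total instructions executed: 15

Answer: 15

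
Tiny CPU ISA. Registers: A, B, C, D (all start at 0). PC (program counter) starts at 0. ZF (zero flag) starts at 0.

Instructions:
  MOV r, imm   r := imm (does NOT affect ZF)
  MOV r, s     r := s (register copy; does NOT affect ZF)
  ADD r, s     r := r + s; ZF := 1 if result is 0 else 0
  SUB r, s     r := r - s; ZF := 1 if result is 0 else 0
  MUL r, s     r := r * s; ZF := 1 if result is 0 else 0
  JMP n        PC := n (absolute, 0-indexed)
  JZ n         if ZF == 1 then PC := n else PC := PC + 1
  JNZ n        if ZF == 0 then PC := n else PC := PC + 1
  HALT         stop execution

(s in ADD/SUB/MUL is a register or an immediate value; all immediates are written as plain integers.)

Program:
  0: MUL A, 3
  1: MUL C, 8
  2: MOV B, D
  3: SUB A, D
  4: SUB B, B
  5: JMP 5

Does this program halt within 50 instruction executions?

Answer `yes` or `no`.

Step 1: PC=0 exec 'MUL A, 3'. After: A=0 B=0 C=0 D=0 ZF=1 PC=1
Step 2: PC=1 exec 'MUL C, 8'. After: A=0 B=0 C=0 D=0 ZF=1 PC=2
Step 3: PC=2 exec 'MOV B, D'. After: A=0 B=0 C=0 D=0 ZF=1 PC=3
Step 4: PC=3 exec 'SUB A, D'. After: A=0 B=0 C=0 D=0 ZF=1 PC=4
Step 5: PC=4 exec 'SUB B, B'. After: A=0 B=0 C=0 D=0 ZF=1 PC=5
Step 6: PC=5 exec 'JMP 5'. After: A=0 B=0 C=0 D=0 ZF=1 PC=5
State after step 6 equals state after step 5: the program is in a cycle of length 1 and will never halt.

Answer: no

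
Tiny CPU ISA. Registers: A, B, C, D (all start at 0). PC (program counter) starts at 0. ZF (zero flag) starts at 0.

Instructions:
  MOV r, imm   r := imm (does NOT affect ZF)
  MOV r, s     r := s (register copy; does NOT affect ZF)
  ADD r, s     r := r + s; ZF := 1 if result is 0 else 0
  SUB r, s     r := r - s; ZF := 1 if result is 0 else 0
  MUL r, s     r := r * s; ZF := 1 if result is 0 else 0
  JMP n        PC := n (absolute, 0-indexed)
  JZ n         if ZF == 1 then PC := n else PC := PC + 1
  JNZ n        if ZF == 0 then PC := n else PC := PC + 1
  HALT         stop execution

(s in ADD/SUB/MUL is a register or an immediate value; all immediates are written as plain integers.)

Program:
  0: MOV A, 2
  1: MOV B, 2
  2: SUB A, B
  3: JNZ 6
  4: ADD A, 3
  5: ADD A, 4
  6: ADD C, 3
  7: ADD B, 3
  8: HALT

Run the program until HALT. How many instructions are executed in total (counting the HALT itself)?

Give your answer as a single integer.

Answer: 9

Derivation:
Step 1: PC=0 exec 'MOV A, 2'. After: A=2 B=0 C=0 D=0 ZF=0 PC=1
Step 2: PC=1 exec 'MOV B, 2'. After: A=2 B=2 C=0 D=0 ZF=0 PC=2
Step 3: PC=2 exec 'SUB A, B'. After: A=0 B=2 C=0 D=0 ZF=1 PC=3
Step 4: PC=3 exec 'JNZ 6'. After: A=0 B=2 C=0 D=0 ZF=1 PC=4
Step 5: PC=4 exec 'ADD A, 3'. After: A=3 B=2 C=0 D=0 ZF=0 PC=5
Step 6: PC=5 exec 'ADD A, 4'. After: A=7 B=2 C=0 D=0 ZF=0 PC=6
Step 7: PC=6 exec 'ADD C, 3'. After: A=7 B=2 C=3 D=0 ZF=0 PC=7
Step 8: PC=7 exec 'ADD B, 3'. After: A=7 B=5 C=3 D=0 ZF=0 PC=8
Step 9: PC=8 exec 'HALT'. After: A=7 B=5 C=3 D=0 ZF=0 PC=8 HALTED
Total instructions executed: 9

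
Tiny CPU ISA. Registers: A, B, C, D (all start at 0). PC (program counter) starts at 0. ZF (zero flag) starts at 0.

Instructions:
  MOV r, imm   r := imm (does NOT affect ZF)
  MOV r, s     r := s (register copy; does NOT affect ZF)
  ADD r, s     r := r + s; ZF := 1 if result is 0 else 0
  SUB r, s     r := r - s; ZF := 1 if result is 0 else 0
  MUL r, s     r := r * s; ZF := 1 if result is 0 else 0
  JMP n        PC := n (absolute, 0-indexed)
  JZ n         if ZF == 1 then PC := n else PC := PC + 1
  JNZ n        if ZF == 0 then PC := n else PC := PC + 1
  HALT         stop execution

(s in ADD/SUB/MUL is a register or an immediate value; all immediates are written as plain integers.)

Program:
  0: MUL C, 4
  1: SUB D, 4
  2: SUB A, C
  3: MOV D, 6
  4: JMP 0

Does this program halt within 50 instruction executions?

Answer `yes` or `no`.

Answer: no

Derivation:
Step 1: PC=0 exec 'MUL C, 4'. After: A=0 B=0 C=0 D=0 ZF=1 PC=1
Step 2: PC=1 exec 'SUB D, 4'. After: A=0 B=0 C=0 D=-4 ZF=0 PC=2
Step 3: PC=2 exec 'SUB A, C'. After: A=0 B=0 C=0 D=-4 ZF=1 PC=3
Step 4: PC=3 exec 'MOV D, 6'. After: A=0 B=0 C=0 D=6 ZF=1 PC=4
Step 5: PC=4 exec 'JMP 0'. After: A=0 B=0 C=0 D=6 ZF=1 PC=0
Step 6: PC=0 exec 'MUL C, 4'. After: A=0 B=0 C=0 D=6 ZF=1 PC=1
Step 7: PC=1 exec 'SUB D, 4'. After: A=0 B=0 C=0 D=2 ZF=0 PC=2
Step 8: PC=2 exec 'SUB A, C'. After: A=0 B=0 C=0 D=2 ZF=1 PC=3
Step 9: PC=3 exec 'MOV D, 6'. After: A=0 B=0 C=0 D=6 ZF=1 PC=4
State after step 9 equals state after step 4: the program is in a cycle of length 5 and will never halt.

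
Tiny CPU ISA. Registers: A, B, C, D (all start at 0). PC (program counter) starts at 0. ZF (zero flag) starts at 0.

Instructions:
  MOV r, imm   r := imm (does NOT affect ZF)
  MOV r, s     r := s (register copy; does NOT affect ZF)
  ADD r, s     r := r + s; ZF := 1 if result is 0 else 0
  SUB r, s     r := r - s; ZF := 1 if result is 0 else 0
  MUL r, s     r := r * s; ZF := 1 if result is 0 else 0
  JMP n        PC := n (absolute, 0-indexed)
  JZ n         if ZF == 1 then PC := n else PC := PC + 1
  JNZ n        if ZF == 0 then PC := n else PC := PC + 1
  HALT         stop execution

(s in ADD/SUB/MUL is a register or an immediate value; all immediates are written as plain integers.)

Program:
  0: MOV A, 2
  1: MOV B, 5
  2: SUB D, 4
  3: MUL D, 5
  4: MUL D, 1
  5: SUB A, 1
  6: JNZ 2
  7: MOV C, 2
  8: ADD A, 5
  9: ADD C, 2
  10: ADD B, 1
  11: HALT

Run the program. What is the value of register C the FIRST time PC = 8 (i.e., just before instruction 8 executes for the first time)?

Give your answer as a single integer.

Step 1: PC=0 exec 'MOV A, 2'. After: A=2 B=0 C=0 D=0 ZF=0 PC=1
Step 2: PC=1 exec 'MOV B, 5'. After: A=2 B=5 C=0 D=0 ZF=0 PC=2
Step 3: PC=2 exec 'SUB D, 4'. After: A=2 B=5 C=0 D=-4 ZF=0 PC=3
Step 4: PC=3 exec 'MUL D, 5'. After: A=2 B=5 C=0 D=-20 ZF=0 PC=4
Step 5: PC=4 exec 'MUL D, 1'. After: A=2 B=5 C=0 D=-20 ZF=0 PC=5
Step 6: PC=5 exec 'SUB A, 1'. After: A=1 B=5 C=0 D=-20 ZF=0 PC=6
Step 7: PC=6 exec 'JNZ 2'. After: A=1 B=5 C=0 D=-20 ZF=0 PC=2
Step 8: PC=2 exec 'SUB D, 4'. After: A=1 B=5 C=0 D=-24 ZF=0 PC=3
Step 9: PC=3 exec 'MUL D, 5'. After: A=1 B=5 C=0 D=-120 ZF=0 PC=4
Step 10: PC=4 exec 'MUL D, 1'. After: A=1 B=5 C=0 D=-120 ZF=0 PC=5
Step 11: PC=5 exec 'SUB A, 1'. After: A=0 B=5 C=0 D=-120 ZF=1 PC=6
Step 12: PC=6 exec 'JNZ 2'. After: A=0 B=5 C=0 D=-120 ZF=1 PC=7
Step 13: PC=7 exec 'MOV C, 2'. After: A=0 B=5 C=2 D=-120 ZF=1 PC=8
First time PC=8: C=2

2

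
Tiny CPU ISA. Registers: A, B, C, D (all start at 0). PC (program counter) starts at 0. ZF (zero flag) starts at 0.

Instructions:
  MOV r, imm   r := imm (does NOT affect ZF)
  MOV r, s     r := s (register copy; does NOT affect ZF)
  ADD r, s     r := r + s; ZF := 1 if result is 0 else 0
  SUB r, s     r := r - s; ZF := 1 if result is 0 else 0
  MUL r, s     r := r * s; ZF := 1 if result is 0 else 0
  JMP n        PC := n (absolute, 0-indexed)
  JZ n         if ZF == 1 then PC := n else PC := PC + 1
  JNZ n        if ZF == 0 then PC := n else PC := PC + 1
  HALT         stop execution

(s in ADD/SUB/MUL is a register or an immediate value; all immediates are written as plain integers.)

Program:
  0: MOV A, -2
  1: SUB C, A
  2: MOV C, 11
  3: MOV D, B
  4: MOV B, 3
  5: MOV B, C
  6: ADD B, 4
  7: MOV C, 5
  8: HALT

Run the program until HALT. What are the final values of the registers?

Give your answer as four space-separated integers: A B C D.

Answer: -2 15 5 0

Derivation:
Step 1: PC=0 exec 'MOV A, -2'. After: A=-2 B=0 C=0 D=0 ZF=0 PC=1
Step 2: PC=1 exec 'SUB C, A'. After: A=-2 B=0 C=2 D=0 ZF=0 PC=2
Step 3: PC=2 exec 'MOV C, 11'. After: A=-2 B=0 C=11 D=0 ZF=0 PC=3
Step 4: PC=3 exec 'MOV D, B'. After: A=-2 B=0 C=11 D=0 ZF=0 PC=4
Step 5: PC=4 exec 'MOV B, 3'. After: A=-2 B=3 C=11 D=0 ZF=0 PC=5
Step 6: PC=5 exec 'MOV B, C'. After: A=-2 B=11 C=11 D=0 ZF=0 PC=6
Step 7: PC=6 exec 'ADD B, 4'. After: A=-2 B=15 C=11 D=0 ZF=0 PC=7
Step 8: PC=7 exec 'MOV C, 5'. After: A=-2 B=15 C=5 D=0 ZF=0 PC=8
Step 9: PC=8 exec 'HALT'. After: A=-2 B=15 C=5 D=0 ZF=0 PC=8 HALTED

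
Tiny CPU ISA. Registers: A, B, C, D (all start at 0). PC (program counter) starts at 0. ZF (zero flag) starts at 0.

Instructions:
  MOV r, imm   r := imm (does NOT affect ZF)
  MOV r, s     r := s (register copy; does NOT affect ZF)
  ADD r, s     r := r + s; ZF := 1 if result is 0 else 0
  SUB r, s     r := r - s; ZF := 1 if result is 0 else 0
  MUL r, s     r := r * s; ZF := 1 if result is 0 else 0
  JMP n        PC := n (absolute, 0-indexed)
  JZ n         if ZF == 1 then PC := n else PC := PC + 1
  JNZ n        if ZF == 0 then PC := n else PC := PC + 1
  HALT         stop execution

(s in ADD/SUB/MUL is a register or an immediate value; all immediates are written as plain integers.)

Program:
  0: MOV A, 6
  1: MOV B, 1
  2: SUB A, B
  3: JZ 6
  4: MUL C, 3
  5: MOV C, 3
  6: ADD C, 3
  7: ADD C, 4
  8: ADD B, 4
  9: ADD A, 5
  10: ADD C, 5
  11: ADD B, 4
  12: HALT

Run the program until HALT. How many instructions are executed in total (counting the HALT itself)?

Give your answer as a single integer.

Step 1: PC=0 exec 'MOV A, 6'. After: A=6 B=0 C=0 D=0 ZF=0 PC=1
Step 2: PC=1 exec 'MOV B, 1'. After: A=6 B=1 C=0 D=0 ZF=0 PC=2
Step 3: PC=2 exec 'SUB A, B'. After: A=5 B=1 C=0 D=0 ZF=0 PC=3
Step 4: PC=3 exec 'JZ 6'. After: A=5 B=1 C=0 D=0 ZF=0 PC=4
Step 5: PC=4 exec 'MUL C, 3'. After: A=5 B=1 C=0 D=0 ZF=1 PC=5
Step 6: PC=5 exec 'MOV C, 3'. After: A=5 B=1 C=3 D=0 ZF=1 PC=6
Step 7: PC=6 exec 'ADD C, 3'. After: A=5 B=1 C=6 D=0 ZF=0 PC=7
Step 8: PC=7 exec 'ADD C, 4'. After: A=5 B=1 C=10 D=0 ZF=0 PC=8
Step 9: PC=8 exec 'ADD B, 4'. After: A=5 B=5 C=10 D=0 ZF=0 PC=9
Step 10: PC=9 exec 'ADD A, 5'. After: A=10 B=5 C=10 D=0 ZF=0 PC=10
Step 11: PC=10 exec 'ADD C, 5'. After: A=10 B=5 C=15 D=0 ZF=0 PC=11
Step 12: PC=11 exec 'ADD B, 4'. After: A=10 B=9 C=15 D=0 ZF=0 PC=12
Step 13: PC=12 exec 'HALT'. After: A=10 B=9 C=15 D=0 ZF=0 PC=12 HALTED
Total instructions executed: 13

Answer: 13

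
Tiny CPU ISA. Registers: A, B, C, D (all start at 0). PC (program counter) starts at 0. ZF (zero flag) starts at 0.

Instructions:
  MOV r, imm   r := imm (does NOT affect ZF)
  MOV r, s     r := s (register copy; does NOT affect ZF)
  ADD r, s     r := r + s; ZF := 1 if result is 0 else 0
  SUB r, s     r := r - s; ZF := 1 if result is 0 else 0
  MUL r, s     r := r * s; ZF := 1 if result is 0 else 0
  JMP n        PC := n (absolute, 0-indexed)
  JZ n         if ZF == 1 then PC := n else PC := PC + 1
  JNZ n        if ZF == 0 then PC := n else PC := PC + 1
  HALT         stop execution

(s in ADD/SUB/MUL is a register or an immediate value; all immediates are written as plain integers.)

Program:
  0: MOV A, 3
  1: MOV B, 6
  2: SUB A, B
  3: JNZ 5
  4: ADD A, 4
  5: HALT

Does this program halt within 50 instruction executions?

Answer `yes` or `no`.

Answer: yes

Derivation:
Step 1: PC=0 exec 'MOV A, 3'. After: A=3 B=0 C=0 D=0 ZF=0 PC=1
Step 2: PC=1 exec 'MOV B, 6'. After: A=3 B=6 C=0 D=0 ZF=0 PC=2
Step 3: PC=2 exec 'SUB A, B'. After: A=-3 B=6 C=0 D=0 ZF=0 PC=3
Step 4: PC=3 exec 'JNZ 5'. After: A=-3 B=6 C=0 D=0 ZF=0 PC=5
Step 5: PC=5 exec 'HALT'. After: A=-3 B=6 C=0 D=0 ZF=0 PC=5 HALTED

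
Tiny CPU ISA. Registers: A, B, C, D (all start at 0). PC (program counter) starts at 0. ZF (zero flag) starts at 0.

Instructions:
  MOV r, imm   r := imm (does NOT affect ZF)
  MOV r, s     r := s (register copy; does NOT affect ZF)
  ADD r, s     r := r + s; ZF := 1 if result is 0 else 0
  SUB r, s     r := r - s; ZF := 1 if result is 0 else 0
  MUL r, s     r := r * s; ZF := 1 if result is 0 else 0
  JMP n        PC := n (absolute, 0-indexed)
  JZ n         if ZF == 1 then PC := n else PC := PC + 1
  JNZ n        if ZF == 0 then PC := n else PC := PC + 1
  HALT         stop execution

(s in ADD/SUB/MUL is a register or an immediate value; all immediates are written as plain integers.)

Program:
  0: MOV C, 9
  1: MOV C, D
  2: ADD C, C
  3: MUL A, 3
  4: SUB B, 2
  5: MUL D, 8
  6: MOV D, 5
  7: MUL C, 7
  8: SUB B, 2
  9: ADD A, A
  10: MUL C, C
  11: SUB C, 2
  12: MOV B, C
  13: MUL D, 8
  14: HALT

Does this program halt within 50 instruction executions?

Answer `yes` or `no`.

Answer: yes

Derivation:
Step 1: PC=0 exec 'MOV C, 9'. After: A=0 B=0 C=9 D=0 ZF=0 PC=1
Step 2: PC=1 exec 'MOV C, D'. After: A=0 B=0 C=0 D=0 ZF=0 PC=2
Step 3: PC=2 exec 'ADD C, C'. After: A=0 B=0 C=0 D=0 ZF=1 PC=3
Step 4: PC=3 exec 'MUL A, 3'. After: A=0 B=0 C=0 D=0 ZF=1 PC=4
Step 5: PC=4 exec 'SUB B, 2'. After: A=0 B=-2 C=0 D=0 ZF=0 PC=5
Step 6: PC=5 exec 'MUL D, 8'. After: A=0 B=-2 C=0 D=0 ZF=1 PC=6
Step 7: PC=6 exec 'MOV D, 5'. After: A=0 B=-2 C=0 D=5 ZF=1 PC=7
Step 8: PC=7 exec 'MUL C, 7'. After: A=0 B=-2 C=0 D=5 ZF=1 PC=8
Step 9: PC=8 exec 'SUB B, 2'. After: A=0 B=-4 C=0 D=5 ZF=0 PC=9
Step 10: PC=9 exec 'ADD A, A'. After: A=0 B=-4 C=0 D=5 ZF=1 PC=10
Step 11: PC=10 exec 'MUL C, C'. After: A=0 B=-4 C=0 D=5 ZF=1 PC=11
Step 12: PC=11 exec 'SUB C, 2'. After: A=0 B=-4 C=-2 D=5 ZF=0 PC=12
Step 13: PC=12 exec 'MOV B, C'. After: A=0 B=-2 C=-2 D=5 ZF=0 PC=13
Step 14: PC=13 exec 'MUL D, 8'. After: A=0 B=-2 C=-2 D=40 ZF=0 PC=14
Step 15: PC=14 exec 'HALT'. After: A=0 B=-2 C=-2 D=40 ZF=0 PC=14 HALTED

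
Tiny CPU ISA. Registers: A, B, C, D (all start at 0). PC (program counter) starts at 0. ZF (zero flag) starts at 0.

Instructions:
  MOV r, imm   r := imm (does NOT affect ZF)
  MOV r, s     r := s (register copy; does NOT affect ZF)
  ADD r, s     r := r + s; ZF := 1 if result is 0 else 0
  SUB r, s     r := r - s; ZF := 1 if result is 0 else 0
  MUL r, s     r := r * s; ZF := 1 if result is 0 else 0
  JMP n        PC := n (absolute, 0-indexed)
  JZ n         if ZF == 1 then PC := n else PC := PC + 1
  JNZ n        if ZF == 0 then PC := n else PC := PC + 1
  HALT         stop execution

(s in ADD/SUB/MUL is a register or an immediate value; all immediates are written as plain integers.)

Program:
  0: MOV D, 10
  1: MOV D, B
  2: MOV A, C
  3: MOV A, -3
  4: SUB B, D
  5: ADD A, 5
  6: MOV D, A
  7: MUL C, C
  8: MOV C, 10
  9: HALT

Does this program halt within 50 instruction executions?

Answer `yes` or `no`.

Step 1: PC=0 exec 'MOV D, 10'. After: A=0 B=0 C=0 D=10 ZF=0 PC=1
Step 2: PC=1 exec 'MOV D, B'. After: A=0 B=0 C=0 D=0 ZF=0 PC=2
Step 3: PC=2 exec 'MOV A, C'. After: A=0 B=0 C=0 D=0 ZF=0 PC=3
Step 4: PC=3 exec 'MOV A, -3'. After: A=-3 B=0 C=0 D=0 ZF=0 PC=4
Step 5: PC=4 exec 'SUB B, D'. After: A=-3 B=0 C=0 D=0 ZF=1 PC=5
Step 6: PC=5 exec 'ADD A, 5'. After: A=2 B=0 C=0 D=0 ZF=0 PC=6
Step 7: PC=6 exec 'MOV D, A'. After: A=2 B=0 C=0 D=2 ZF=0 PC=7
Step 8: PC=7 exec 'MUL C, C'. After: A=2 B=0 C=0 D=2 ZF=1 PC=8
Step 9: PC=8 exec 'MOV C, 10'. After: A=2 B=0 C=10 D=2 ZF=1 PC=9
Step 10: PC=9 exec 'HALT'. After: A=2 B=0 C=10 D=2 ZF=1 PC=9 HALTED

Answer: yes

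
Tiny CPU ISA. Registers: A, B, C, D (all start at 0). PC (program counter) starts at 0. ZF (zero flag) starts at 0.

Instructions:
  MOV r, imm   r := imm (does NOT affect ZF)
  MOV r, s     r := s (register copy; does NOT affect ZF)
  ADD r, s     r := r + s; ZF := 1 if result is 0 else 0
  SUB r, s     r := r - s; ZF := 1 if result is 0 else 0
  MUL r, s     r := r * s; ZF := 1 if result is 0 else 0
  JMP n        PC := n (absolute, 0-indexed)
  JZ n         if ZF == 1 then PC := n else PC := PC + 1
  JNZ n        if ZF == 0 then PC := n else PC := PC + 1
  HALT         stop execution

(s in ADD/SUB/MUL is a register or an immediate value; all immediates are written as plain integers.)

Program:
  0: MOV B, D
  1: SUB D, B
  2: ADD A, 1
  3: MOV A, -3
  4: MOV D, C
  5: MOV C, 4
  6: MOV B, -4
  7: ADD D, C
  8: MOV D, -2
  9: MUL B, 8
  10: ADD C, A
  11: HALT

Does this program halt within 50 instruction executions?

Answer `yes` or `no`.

Answer: yes

Derivation:
Step 1: PC=0 exec 'MOV B, D'. After: A=0 B=0 C=0 D=0 ZF=0 PC=1
Step 2: PC=1 exec 'SUB D, B'. After: A=0 B=0 C=0 D=0 ZF=1 PC=2
Step 3: PC=2 exec 'ADD A, 1'. After: A=1 B=0 C=0 D=0 ZF=0 PC=3
Step 4: PC=3 exec 'MOV A, -3'. After: A=-3 B=0 C=0 D=0 ZF=0 PC=4
Step 5: PC=4 exec 'MOV D, C'. After: A=-3 B=0 C=0 D=0 ZF=0 PC=5
Step 6: PC=5 exec 'MOV C, 4'. After: A=-3 B=0 C=4 D=0 ZF=0 PC=6
Step 7: PC=6 exec 'MOV B, -4'. After: A=-3 B=-4 C=4 D=0 ZF=0 PC=7
Step 8: PC=7 exec 'ADD D, C'. After: A=-3 B=-4 C=4 D=4 ZF=0 PC=8
Step 9: PC=8 exec 'MOV D, -2'. After: A=-3 B=-4 C=4 D=-2 ZF=0 PC=9
Step 10: PC=9 exec 'MUL B, 8'. After: A=-3 B=-32 C=4 D=-2 ZF=0 PC=10
Step 11: PC=10 exec 'ADD C, A'. After: A=-3 B=-32 C=1 D=-2 ZF=0 PC=11
Step 12: PC=11 exec 'HALT'. After: A=-3 B=-32 C=1 D=-2 ZF=0 PC=11 HALTED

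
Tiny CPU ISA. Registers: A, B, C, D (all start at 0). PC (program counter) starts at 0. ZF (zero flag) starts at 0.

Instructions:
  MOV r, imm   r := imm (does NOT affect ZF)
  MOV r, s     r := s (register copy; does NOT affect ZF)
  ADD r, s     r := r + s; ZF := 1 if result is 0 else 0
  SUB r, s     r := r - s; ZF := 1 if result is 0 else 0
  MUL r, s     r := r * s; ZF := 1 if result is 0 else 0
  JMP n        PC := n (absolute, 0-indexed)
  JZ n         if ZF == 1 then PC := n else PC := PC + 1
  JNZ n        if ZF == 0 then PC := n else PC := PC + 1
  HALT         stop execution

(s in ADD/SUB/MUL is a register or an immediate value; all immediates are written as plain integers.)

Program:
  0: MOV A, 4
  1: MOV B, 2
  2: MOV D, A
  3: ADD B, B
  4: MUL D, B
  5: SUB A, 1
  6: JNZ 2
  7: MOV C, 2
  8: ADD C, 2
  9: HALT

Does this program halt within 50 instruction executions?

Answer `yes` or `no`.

Step 1: PC=0 exec 'MOV A, 4'. After: A=4 B=0 C=0 D=0 ZF=0 PC=1
Step 2: PC=1 exec 'MOV B, 2'. After: A=4 B=2 C=0 D=0 ZF=0 PC=2
Step 3: PC=2 exec 'MOV D, A'. After: A=4 B=2 C=0 D=4 ZF=0 PC=3
Step 4: PC=3 exec 'ADD B, B'. After: A=4 B=4 C=0 D=4 ZF=0 PC=4
Step 5: PC=4 exec 'MUL D, B'. After: A=4 B=4 C=0 D=16 ZF=0 PC=5
Step 6: PC=5 exec 'SUB A, 1'. After: A=3 B=4 C=0 D=16 ZF=0 PC=6
Step 7: PC=6 exec 'JNZ 2'. After: A=3 B=4 C=0 D=16 ZF=0 PC=2
Step 8: PC=2 exec 'MOV D, A'. After: A=3 B=4 C=0 D=3 ZF=0 PC=3
Step 9: PC=3 exec 'ADD B, B'. After: A=3 B=8 C=0 D=3 ZF=0 PC=4
Step 10: PC=4 exec 'MUL D, B'. After: A=3 B=8 C=0 D=24 ZF=0 PC=5
Step 11: PC=5 exec 'SUB A, 1'. After: A=2 B=8 C=0 D=24 ZF=0 PC=6
Step 12: PC=6 exec 'JNZ 2'. After: A=2 B=8 C=0 D=24 ZF=0 PC=2
Step 13: PC=2 exec 'MOV D, A'. After: A=2 B=8 C=0 D=2 ZF=0 PC=3
Step 14: PC=3 exec 'ADD B, B'. After: A=2 B=16 C=0 D=2 ZF=0 PC=4
Step 15: PC=4 exec 'MUL D, B'. After: A=2 B=16 C=0 D=32 ZF=0 PC=5
Step 16: PC=5 exec 'SUB A, 1'. After: A=1 B=16 C=0 D=32 ZF=0 PC=6
Step 17: PC=6 exec 'JNZ 2'. After: A=1 B=16 C=0 D=32 ZF=0 PC=2
Step 18: PC=2 exec 'MOV D, A'. After: A=1 B=16 C=0 D=1 ZF=0 PC=3
Step 19: PC=3 exec 'ADD B, B'. After: A=1 B=32 C=0 D=1 ZF=0 PC=4
Step 20: PC=4 exec 'MUL D, B'. After: A=1 B=32 C=0 D=32 ZF=0 PC=5
Step 21: PC=5 exec 'SUB A, 1'. After: A=0 B=32 C=0 D=32 ZF=1 PC=6
Step 22: PC=6 exec 'JNZ 2'. After: A=0 B=32 C=0 D=32 ZF=1 PC=7
Step 23: PC=7 exec 'MOV C, 2'. After: A=0 B=32 C=2 D=32 ZF=1 PC=8
Step 24: PC=8 exec 'ADD C, 2'. After: A=0 B=32 C=4 D=32 ZF=0 PC=9
Step 25: PC=9 exec 'HALT'. After: A=0 B=32 C=4 D=32 ZF=0 PC=9 HALTED

Answer: yes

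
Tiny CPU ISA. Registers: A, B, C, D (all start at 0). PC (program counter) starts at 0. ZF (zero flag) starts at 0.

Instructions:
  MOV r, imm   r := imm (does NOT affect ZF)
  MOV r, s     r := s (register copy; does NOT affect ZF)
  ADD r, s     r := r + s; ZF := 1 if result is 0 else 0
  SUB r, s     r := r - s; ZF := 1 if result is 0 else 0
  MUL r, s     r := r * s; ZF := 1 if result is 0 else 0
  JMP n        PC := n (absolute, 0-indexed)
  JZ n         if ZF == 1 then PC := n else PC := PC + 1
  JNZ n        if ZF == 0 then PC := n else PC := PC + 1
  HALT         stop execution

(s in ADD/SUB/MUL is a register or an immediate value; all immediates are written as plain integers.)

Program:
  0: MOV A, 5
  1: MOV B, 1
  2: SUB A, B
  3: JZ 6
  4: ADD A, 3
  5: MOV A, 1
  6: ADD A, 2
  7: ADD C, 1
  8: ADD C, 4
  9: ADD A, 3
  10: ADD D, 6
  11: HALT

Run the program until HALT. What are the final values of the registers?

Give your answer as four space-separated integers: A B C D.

Answer: 6 1 5 6

Derivation:
Step 1: PC=0 exec 'MOV A, 5'. After: A=5 B=0 C=0 D=0 ZF=0 PC=1
Step 2: PC=1 exec 'MOV B, 1'. After: A=5 B=1 C=0 D=0 ZF=0 PC=2
Step 3: PC=2 exec 'SUB A, B'. After: A=4 B=1 C=0 D=0 ZF=0 PC=3
Step 4: PC=3 exec 'JZ 6'. After: A=4 B=1 C=0 D=0 ZF=0 PC=4
Step 5: PC=4 exec 'ADD A, 3'. After: A=7 B=1 C=0 D=0 ZF=0 PC=5
Step 6: PC=5 exec 'MOV A, 1'. After: A=1 B=1 C=0 D=0 ZF=0 PC=6
Step 7: PC=6 exec 'ADD A, 2'. After: A=3 B=1 C=0 D=0 ZF=0 PC=7
Step 8: PC=7 exec 'ADD C, 1'. After: A=3 B=1 C=1 D=0 ZF=0 PC=8
Step 9: PC=8 exec 'ADD C, 4'. After: A=3 B=1 C=5 D=0 ZF=0 PC=9
Step 10: PC=9 exec 'ADD A, 3'. After: A=6 B=1 C=5 D=0 ZF=0 PC=10
Step 11: PC=10 exec 'ADD D, 6'. After: A=6 B=1 C=5 D=6 ZF=0 PC=11
Step 12: PC=11 exec 'HALT'. After: A=6 B=1 C=5 D=6 ZF=0 PC=11 HALTED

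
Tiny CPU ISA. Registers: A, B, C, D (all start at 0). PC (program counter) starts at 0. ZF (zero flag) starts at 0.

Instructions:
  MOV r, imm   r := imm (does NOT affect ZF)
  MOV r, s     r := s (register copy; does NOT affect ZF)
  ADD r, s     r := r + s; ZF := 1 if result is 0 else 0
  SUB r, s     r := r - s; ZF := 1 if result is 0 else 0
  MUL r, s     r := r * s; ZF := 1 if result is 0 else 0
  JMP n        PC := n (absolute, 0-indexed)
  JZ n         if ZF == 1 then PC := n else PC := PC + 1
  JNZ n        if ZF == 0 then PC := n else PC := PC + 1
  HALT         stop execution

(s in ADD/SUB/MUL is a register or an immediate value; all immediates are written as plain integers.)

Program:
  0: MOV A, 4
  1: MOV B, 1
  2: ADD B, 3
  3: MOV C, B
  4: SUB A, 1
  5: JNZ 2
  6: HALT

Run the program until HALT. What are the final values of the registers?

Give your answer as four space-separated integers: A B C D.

Answer: 0 13 13 0

Derivation:
Step 1: PC=0 exec 'MOV A, 4'. After: A=4 B=0 C=0 D=0 ZF=0 PC=1
Step 2: PC=1 exec 'MOV B, 1'. After: A=4 B=1 C=0 D=0 ZF=0 PC=2
Step 3: PC=2 exec 'ADD B, 3'. After: A=4 B=4 C=0 D=0 ZF=0 PC=3
Step 4: PC=3 exec 'MOV C, B'. After: A=4 B=4 C=4 D=0 ZF=0 PC=4
Step 5: PC=4 exec 'SUB A, 1'. After: A=3 B=4 C=4 D=0 ZF=0 PC=5
Step 6: PC=5 exec 'JNZ 2'. After: A=3 B=4 C=4 D=0 ZF=0 PC=2
Step 7: PC=2 exec 'ADD B, 3'. After: A=3 B=7 C=4 D=0 ZF=0 PC=3
Step 8: PC=3 exec 'MOV C, B'. After: A=3 B=7 C=7 D=0 ZF=0 PC=4
Step 9: PC=4 exec 'SUB A, 1'. After: A=2 B=7 C=7 D=0 ZF=0 PC=5
Step 10: PC=5 exec 'JNZ 2'. After: A=2 B=7 C=7 D=0 ZF=0 PC=2
Step 11: PC=2 exec 'ADD B, 3'. After: A=2 B=10 C=7 D=0 ZF=0 PC=3
Step 12: PC=3 exec 'MOV C, B'. After: A=2 B=10 C=10 D=0 ZF=0 PC=4
Step 13: PC=4 exec 'SUB A, 1'. After: A=1 B=10 C=10 D=0 ZF=0 PC=5
Step 14: PC=5 exec 'JNZ 2'. After: A=1 B=10 C=10 D=0 ZF=0 PC=2
Step 15: PC=2 exec 'ADD B, 3'. After: A=1 B=13 C=10 D=0 ZF=0 PC=3
Step 16: PC=3 exec 'MOV C, B'. After: A=1 B=13 C=13 D=0 ZF=0 PC=4
Step 17: PC=4 exec 'SUB A, 1'. After: A=0 B=13 C=13 D=0 ZF=1 PC=5
Step 18: PC=5 exec 'JNZ 2'. After: A=0 B=13 C=13 D=0 ZF=1 PC=6
Step 19: PC=6 exec 'HALT'. After: A=0 B=13 C=13 D=0 ZF=1 PC=6 HALTED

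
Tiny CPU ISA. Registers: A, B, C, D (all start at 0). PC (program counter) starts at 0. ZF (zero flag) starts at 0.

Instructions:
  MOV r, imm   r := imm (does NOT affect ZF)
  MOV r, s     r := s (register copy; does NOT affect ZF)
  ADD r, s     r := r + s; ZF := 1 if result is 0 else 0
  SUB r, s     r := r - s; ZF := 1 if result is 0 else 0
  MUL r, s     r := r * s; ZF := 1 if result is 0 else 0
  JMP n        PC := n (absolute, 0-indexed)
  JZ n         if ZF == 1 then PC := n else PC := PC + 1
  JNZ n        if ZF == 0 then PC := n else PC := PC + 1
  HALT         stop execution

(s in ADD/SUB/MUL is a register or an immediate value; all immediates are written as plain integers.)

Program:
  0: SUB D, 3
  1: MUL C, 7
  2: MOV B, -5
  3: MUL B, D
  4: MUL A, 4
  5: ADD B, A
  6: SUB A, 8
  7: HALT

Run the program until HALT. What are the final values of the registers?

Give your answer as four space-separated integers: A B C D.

Answer: -8 15 0 -3

Derivation:
Step 1: PC=0 exec 'SUB D, 3'. After: A=0 B=0 C=0 D=-3 ZF=0 PC=1
Step 2: PC=1 exec 'MUL C, 7'. After: A=0 B=0 C=0 D=-3 ZF=1 PC=2
Step 3: PC=2 exec 'MOV B, -5'. After: A=0 B=-5 C=0 D=-3 ZF=1 PC=3
Step 4: PC=3 exec 'MUL B, D'. After: A=0 B=15 C=0 D=-3 ZF=0 PC=4
Step 5: PC=4 exec 'MUL A, 4'. After: A=0 B=15 C=0 D=-3 ZF=1 PC=5
Step 6: PC=5 exec 'ADD B, A'. After: A=0 B=15 C=0 D=-3 ZF=0 PC=6
Step 7: PC=6 exec 'SUB A, 8'. After: A=-8 B=15 C=0 D=-3 ZF=0 PC=7
Step 8: PC=7 exec 'HALT'. After: A=-8 B=15 C=0 D=-3 ZF=0 PC=7 HALTED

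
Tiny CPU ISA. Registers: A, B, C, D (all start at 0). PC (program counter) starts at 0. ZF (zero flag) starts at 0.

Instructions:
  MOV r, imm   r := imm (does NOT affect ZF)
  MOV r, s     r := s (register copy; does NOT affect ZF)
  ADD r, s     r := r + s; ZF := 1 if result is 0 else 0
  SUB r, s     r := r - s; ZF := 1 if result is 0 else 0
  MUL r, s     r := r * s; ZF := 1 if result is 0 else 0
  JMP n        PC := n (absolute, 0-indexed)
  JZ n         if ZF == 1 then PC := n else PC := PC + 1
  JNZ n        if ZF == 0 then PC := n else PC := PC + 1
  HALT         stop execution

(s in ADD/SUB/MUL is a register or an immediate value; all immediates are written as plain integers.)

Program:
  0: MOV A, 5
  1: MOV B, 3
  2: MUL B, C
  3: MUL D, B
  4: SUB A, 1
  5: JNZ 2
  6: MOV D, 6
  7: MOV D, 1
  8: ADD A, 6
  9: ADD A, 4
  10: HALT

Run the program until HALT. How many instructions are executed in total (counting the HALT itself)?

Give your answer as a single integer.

Step 1: PC=0 exec 'MOV A, 5'. After: A=5 B=0 C=0 D=0 ZF=0 PC=1
Step 2: PC=1 exec 'MOV B, 3'. After: A=5 B=3 C=0 D=0 ZF=0 PC=2
Step 3: PC=2 exec 'MUL B, C'. After: A=5 B=0 C=0 D=0 ZF=1 PC=3
Step 4: PC=3 exec 'MUL D, B'. After: A=5 B=0 C=0 D=0 ZF=1 PC=4
Step 5: PC=4 exec 'SUB A, 1'. After: A=4 B=0 C=0 D=0 ZF=0 PC=5
Step 6: PC=5 exec 'JNZ 2'. After: A=4 B=0 C=0 D=0 ZF=0 PC=2
Step 7: PC=2 exec 'MUL B, C'. After: A=4 B=0 C=0 D=0 ZF=1 PC=3
Step 8: PC=3 exec 'MUL D, B'. After: A=4 B=0 C=0 D=0 ZF=1 PC=4
Step 9: PC=4 exec 'SUB A, 1'. After: A=3 B=0 C=0 D=0 ZF=0 PC=5
Step 10: PC=5 exec 'JNZ 2'. After: A=3 B=0 C=0 D=0 ZF=0 PC=2
Step 11: PC=2 exec 'MUL B, C'. After: A=3 B=0 C=0 D=0 ZF=1 PC=3
Step 12: PC=3 exec 'MUL D, B'. After: A=3 B=0 C=0 D=0 ZF=1 PC=4
Step 13: PC=4 exec 'SUB A, 1'. After: A=2 B=0 C=0 D=0 ZF=0 PC=5
Step 14: PC=5 exec 'JNZ 2'. After: A=2 B=0 C=0 D=0 ZF=0 PC=2
Step 15: PC=2 exec 'MUL B, C'. After: A=2 B=0 C=0 D=0 ZF=1 PC=3
Step 16: PC=3 exec 'MUL D, B'. After: A=2 B=0 C=0 D=0 ZF=1 PC=4
Step 17: PC=4 exec 'SUB A, 1'. After: A=1 B=0 C=0 D=0 ZF=0 PC=5
Step 18: PC=5 exec 'JNZ 2'. After: A=1 B=0 C=0 D=0 ZF=0 PC=2
Step 19: PC=2 exec 'MUL B, C'. After: A=1 B=0 C=0 D=0 ZF=1 PC=3
Step 20: PC=3 exec 'MUL D, B'. After: A=1 B=0 C=0 D=0 ZF=1 PC=4
Step 21: PC=4 exec 'SUB A, 1'. After: A=0 B=0 C=0 D=0 ZF=1 PC=5
Step 22: PC=5 exec 'JNZ 2'. After: A=0 B=0 C=0 D=0 ZF=1 PC=6
Step 23: PC=6 exec 'MOV D, 6'. After: A=0 B=0 C=0 D=6 ZF=1 PC=7
Step 24: PC=7 exec 'MOV D, 1'. After: A=0 B=0 C=0 D=1 ZF=1 PC=8
Step 25: PC=8 exec 'ADD A, 6'. After: A=6 B=0 C=0 D=1 ZF=0 PC=9
Step 26: PC=9 exec 'ADD A, 4'. After: A=10 B=0 C=0 D=1 ZF=0 PC=10
Step 27: PC=10 exec 'HALT'. After: A=10 B=0 C=0 D=1 ZF=0 PC=10 HALTED
Total instructions executed: 27

Answer: 27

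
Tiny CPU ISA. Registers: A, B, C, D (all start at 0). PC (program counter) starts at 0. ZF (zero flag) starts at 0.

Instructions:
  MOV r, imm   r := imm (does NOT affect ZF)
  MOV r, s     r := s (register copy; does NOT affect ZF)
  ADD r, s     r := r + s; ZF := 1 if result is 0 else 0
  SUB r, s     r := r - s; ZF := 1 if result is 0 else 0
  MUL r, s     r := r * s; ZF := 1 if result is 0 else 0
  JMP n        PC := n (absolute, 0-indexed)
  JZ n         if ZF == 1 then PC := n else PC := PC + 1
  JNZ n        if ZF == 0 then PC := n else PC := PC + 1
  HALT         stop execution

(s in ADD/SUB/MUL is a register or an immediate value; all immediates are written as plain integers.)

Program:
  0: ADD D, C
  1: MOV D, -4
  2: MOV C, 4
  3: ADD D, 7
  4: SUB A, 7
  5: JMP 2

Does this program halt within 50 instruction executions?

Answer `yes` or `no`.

Answer: no

Derivation:
Step 1: PC=0 exec 'ADD D, C'. After: A=0 B=0 C=0 D=0 ZF=1 PC=1
Step 2: PC=1 exec 'MOV D, -4'. After: A=0 B=0 C=0 D=-4 ZF=1 PC=2
Step 3: PC=2 exec 'MOV C, 4'. After: A=0 B=0 C=4 D=-4 ZF=1 PC=3
Step 4: PC=3 exec 'ADD D, 7'. After: A=0 B=0 C=4 D=3 ZF=0 PC=4
Step 5: PC=4 exec 'SUB A, 7'. After: A=-7 B=0 C=4 D=3 ZF=0 PC=5
Step 6: PC=5 exec 'JMP 2'. After: A=-7 B=0 C=4 D=3 ZF=0 PC=2
Step 7: PC=2 exec 'MOV C, 4'. After: A=-7 B=0 C=4 D=3 ZF=0 PC=3
Step 8: PC=3 exec 'ADD D, 7'. After: A=-7 B=0 C=4 D=10 ZF=0 PC=4
Step 9: PC=4 exec 'SUB A, 7'. After: A=-14 B=0 C=4 D=10 ZF=0 PC=5
Step 10: PC=5 exec 'JMP 2'. After: A=-14 B=0 C=4 D=10 ZF=0 PC=2
Step 11: PC=2 exec 'MOV C, 4'. After: A=-14 B=0 C=4 D=10 ZF=0 PC=3
Step 12: PC=3 exec 'ADD D, 7'. After: A=-14 B=0 C=4 D=17 ZF=0 PC=4
Step 13: PC=4 exec 'SUB A, 7'. After: A=-21 B=0 C=4 D=17 ZF=0 PC=5
Step 14: PC=5 exec 'JMP 2'. After: A=-21 B=0 C=4 D=17 ZF=0 PC=2
Step 15: PC=2 exec 'MOV C, 4'. After: A=-21 B=0 C=4 D=17 ZF=0 PC=3
After 50 steps: not halted. PC revisits the same instructions with no path to HALT; will never halt.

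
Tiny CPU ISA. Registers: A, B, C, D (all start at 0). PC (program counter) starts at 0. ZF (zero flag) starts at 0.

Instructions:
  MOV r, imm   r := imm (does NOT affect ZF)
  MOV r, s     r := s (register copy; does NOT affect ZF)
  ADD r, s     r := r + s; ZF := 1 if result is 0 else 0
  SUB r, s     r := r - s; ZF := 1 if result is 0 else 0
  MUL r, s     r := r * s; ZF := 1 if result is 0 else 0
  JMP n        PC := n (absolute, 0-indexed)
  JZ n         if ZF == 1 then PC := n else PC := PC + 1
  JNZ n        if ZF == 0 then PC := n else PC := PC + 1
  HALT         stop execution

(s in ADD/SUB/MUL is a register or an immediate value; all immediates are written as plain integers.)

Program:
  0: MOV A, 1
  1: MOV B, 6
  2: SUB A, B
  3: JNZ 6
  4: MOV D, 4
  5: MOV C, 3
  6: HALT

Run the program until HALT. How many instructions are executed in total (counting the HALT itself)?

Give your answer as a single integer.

Answer: 5

Derivation:
Step 1: PC=0 exec 'MOV A, 1'. After: A=1 B=0 C=0 D=0 ZF=0 PC=1
Step 2: PC=1 exec 'MOV B, 6'. After: A=1 B=6 C=0 D=0 ZF=0 PC=2
Step 3: PC=2 exec 'SUB A, B'. After: A=-5 B=6 C=0 D=0 ZF=0 PC=3
Step 4: PC=3 exec 'JNZ 6'. After: A=-5 B=6 C=0 D=0 ZF=0 PC=6
Step 5: PC=6 exec 'HALT'. After: A=-5 B=6 C=0 D=0 ZF=0 PC=6 HALTED
Total instructions executed: 5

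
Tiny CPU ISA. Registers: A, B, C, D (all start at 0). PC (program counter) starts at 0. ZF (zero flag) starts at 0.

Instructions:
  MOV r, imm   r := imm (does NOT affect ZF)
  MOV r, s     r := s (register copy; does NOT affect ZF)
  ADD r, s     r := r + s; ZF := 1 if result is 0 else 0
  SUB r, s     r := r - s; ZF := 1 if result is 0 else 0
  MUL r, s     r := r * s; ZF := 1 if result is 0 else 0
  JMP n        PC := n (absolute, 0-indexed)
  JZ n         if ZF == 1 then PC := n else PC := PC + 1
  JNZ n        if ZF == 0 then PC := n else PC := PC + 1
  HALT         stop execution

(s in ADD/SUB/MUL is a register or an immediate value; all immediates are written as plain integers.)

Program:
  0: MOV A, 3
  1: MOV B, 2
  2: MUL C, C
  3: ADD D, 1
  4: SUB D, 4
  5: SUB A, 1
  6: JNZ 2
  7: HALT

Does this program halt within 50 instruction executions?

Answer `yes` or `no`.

Step 1: PC=0 exec 'MOV A, 3'. After: A=3 B=0 C=0 D=0 ZF=0 PC=1
Step 2: PC=1 exec 'MOV B, 2'. After: A=3 B=2 C=0 D=0 ZF=0 PC=2
Step 3: PC=2 exec 'MUL C, C'. After: A=3 B=2 C=0 D=0 ZF=1 PC=3
Step 4: PC=3 exec 'ADD D, 1'. After: A=3 B=2 C=0 D=1 ZF=0 PC=4
Step 5: PC=4 exec 'SUB D, 4'. After: A=3 B=2 C=0 D=-3 ZF=0 PC=5
Step 6: PC=5 exec 'SUB A, 1'. After: A=2 B=2 C=0 D=-3 ZF=0 PC=6
Step 7: PC=6 exec 'JNZ 2'. After: A=2 B=2 C=0 D=-3 ZF=0 PC=2
Step 8: PC=2 exec 'MUL C, C'. After: A=2 B=2 C=0 D=-3 ZF=1 PC=3
Step 9: PC=3 exec 'ADD D, 1'. After: A=2 B=2 C=0 D=-2 ZF=0 PC=4
Step 10: PC=4 exec 'SUB D, 4'. After: A=2 B=2 C=0 D=-6 ZF=0 PC=5
Step 11: PC=5 exec 'SUB A, 1'. After: A=1 B=2 C=0 D=-6 ZF=0 PC=6
Step 12: PC=6 exec 'JNZ 2'. After: A=1 B=2 C=0 D=-6 ZF=0 PC=2
Step 13: PC=2 exec 'MUL C, C'. After: A=1 B=2 C=0 D=-6 ZF=1 PC=3
Step 14: PC=3 exec 'ADD D, 1'. After: A=1 B=2 C=0 D=-5 ZF=0 PC=4
Step 15: PC=4 exec 'SUB D, 4'. After: A=1 B=2 C=0 D=-9 ZF=0 PC=5
Step 16: PC=5 exec 'SUB A, 1'. After: A=0 B=2 C=0 D=-9 ZF=1 PC=6
Step 17: PC=6 exec 'JNZ 2'. After: A=0 B=2 C=0 D=-9 ZF=1 PC=7
Step 18: PC=7 exec 'HALT'. After: A=0 B=2 C=0 D=-9 ZF=1 PC=7 HALTED

Answer: yes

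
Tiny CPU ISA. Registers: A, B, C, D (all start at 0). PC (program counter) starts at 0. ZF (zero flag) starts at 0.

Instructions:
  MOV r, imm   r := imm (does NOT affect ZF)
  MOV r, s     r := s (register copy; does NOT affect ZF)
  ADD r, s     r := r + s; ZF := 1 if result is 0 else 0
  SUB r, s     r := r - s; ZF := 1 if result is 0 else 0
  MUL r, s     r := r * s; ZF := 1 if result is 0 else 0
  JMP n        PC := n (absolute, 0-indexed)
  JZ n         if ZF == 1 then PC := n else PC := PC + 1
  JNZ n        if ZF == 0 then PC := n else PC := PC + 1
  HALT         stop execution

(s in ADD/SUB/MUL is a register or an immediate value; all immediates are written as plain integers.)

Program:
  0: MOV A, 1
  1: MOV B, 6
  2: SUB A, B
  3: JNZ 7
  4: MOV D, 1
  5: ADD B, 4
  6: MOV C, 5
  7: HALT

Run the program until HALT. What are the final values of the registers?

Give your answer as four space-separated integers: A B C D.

Answer: -5 6 0 0

Derivation:
Step 1: PC=0 exec 'MOV A, 1'. After: A=1 B=0 C=0 D=0 ZF=0 PC=1
Step 2: PC=1 exec 'MOV B, 6'. After: A=1 B=6 C=0 D=0 ZF=0 PC=2
Step 3: PC=2 exec 'SUB A, B'. After: A=-5 B=6 C=0 D=0 ZF=0 PC=3
Step 4: PC=3 exec 'JNZ 7'. After: A=-5 B=6 C=0 D=0 ZF=0 PC=7
Step 5: PC=7 exec 'HALT'. After: A=-5 B=6 C=0 D=0 ZF=0 PC=7 HALTED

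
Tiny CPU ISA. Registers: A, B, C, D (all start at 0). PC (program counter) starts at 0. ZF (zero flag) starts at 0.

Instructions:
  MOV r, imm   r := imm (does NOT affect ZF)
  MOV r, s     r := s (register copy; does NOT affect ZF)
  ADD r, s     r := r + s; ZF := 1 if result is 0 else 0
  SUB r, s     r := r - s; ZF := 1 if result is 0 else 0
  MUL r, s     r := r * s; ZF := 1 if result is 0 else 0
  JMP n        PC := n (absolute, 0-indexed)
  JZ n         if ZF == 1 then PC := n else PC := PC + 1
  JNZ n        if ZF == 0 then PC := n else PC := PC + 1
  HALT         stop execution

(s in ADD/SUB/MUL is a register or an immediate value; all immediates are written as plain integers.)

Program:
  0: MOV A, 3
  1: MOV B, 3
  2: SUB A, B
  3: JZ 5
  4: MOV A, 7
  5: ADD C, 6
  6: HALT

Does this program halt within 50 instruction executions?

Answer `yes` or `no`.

Step 1: PC=0 exec 'MOV A, 3'. After: A=3 B=0 C=0 D=0 ZF=0 PC=1
Step 2: PC=1 exec 'MOV B, 3'. After: A=3 B=3 C=0 D=0 ZF=0 PC=2
Step 3: PC=2 exec 'SUB A, B'. After: A=0 B=3 C=0 D=0 ZF=1 PC=3
Step 4: PC=3 exec 'JZ 5'. After: A=0 B=3 C=0 D=0 ZF=1 PC=5
Step 5: PC=5 exec 'ADD C, 6'. After: A=0 B=3 C=6 D=0 ZF=0 PC=6
Step 6: PC=6 exec 'HALT'. After: A=0 B=3 C=6 D=0 ZF=0 PC=6 HALTED

Answer: yes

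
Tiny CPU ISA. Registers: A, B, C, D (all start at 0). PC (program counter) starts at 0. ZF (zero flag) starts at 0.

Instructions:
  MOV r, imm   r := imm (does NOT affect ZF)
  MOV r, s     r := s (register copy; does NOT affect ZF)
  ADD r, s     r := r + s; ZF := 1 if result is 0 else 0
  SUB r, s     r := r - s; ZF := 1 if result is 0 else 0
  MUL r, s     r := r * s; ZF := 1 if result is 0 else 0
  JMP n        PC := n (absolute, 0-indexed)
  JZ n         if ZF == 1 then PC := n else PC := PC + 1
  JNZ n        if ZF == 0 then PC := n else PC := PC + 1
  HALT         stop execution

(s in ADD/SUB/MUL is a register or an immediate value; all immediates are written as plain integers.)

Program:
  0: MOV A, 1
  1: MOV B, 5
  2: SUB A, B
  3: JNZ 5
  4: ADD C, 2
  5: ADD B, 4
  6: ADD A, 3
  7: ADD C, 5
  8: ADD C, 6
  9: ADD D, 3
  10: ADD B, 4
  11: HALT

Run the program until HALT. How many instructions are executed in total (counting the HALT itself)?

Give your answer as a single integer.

Answer: 11

Derivation:
Step 1: PC=0 exec 'MOV A, 1'. After: A=1 B=0 C=0 D=0 ZF=0 PC=1
Step 2: PC=1 exec 'MOV B, 5'. After: A=1 B=5 C=0 D=0 ZF=0 PC=2
Step 3: PC=2 exec 'SUB A, B'. After: A=-4 B=5 C=0 D=0 ZF=0 PC=3
Step 4: PC=3 exec 'JNZ 5'. After: A=-4 B=5 C=0 D=0 ZF=0 PC=5
Step 5: PC=5 exec 'ADD B, 4'. After: A=-4 B=9 C=0 D=0 ZF=0 PC=6
Step 6: PC=6 exec 'ADD A, 3'. After: A=-1 B=9 C=0 D=0 ZF=0 PC=7
Step 7: PC=7 exec 'ADD C, 5'. After: A=-1 B=9 C=5 D=0 ZF=0 PC=8
Step 8: PC=8 exec 'ADD C, 6'. After: A=-1 B=9 C=11 D=0 ZF=0 PC=9
Step 9: PC=9 exec 'ADD D, 3'. After: A=-1 B=9 C=11 D=3 ZF=0 PC=10
Step 10: PC=10 exec 'ADD B, 4'. After: A=-1 B=13 C=11 D=3 ZF=0 PC=11
Step 11: PC=11 exec 'HALT'. After: A=-1 B=13 C=11 D=3 ZF=0 PC=11 HALTED
Total instructions executed: 11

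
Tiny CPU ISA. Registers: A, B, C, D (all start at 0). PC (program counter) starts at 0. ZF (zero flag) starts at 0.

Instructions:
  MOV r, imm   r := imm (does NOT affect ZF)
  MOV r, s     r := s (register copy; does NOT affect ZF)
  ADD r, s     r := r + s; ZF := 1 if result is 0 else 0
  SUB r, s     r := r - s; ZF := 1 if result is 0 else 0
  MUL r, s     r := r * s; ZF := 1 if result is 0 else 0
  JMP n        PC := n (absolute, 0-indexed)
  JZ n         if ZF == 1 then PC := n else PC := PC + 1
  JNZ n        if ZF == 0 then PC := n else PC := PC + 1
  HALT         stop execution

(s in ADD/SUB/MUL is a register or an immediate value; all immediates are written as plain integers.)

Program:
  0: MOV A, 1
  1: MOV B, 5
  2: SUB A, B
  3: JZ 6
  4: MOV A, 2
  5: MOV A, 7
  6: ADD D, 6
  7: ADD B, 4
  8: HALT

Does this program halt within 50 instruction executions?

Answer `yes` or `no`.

Step 1: PC=0 exec 'MOV A, 1'. After: A=1 B=0 C=0 D=0 ZF=0 PC=1
Step 2: PC=1 exec 'MOV B, 5'. After: A=1 B=5 C=0 D=0 ZF=0 PC=2
Step 3: PC=2 exec 'SUB A, B'. After: A=-4 B=5 C=0 D=0 ZF=0 PC=3
Step 4: PC=3 exec 'JZ 6'. After: A=-4 B=5 C=0 D=0 ZF=0 PC=4
Step 5: PC=4 exec 'MOV A, 2'. After: A=2 B=5 C=0 D=0 ZF=0 PC=5
Step 6: PC=5 exec 'MOV A, 7'. After: A=7 B=5 C=0 D=0 ZF=0 PC=6
Step 7: PC=6 exec 'ADD D, 6'. After: A=7 B=5 C=0 D=6 ZF=0 PC=7
Step 8: PC=7 exec 'ADD B, 4'. After: A=7 B=9 C=0 D=6 ZF=0 PC=8
Step 9: PC=8 exec 'HALT'. After: A=7 B=9 C=0 D=6 ZF=0 PC=8 HALTED

Answer: yes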